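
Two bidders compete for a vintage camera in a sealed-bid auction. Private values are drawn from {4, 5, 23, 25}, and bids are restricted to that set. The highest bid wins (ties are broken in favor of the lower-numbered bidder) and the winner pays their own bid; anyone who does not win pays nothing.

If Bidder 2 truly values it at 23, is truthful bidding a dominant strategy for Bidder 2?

Consider the case where Bidder 1 bids 4.
Truthful bid 23: wins, pays 23, utility 23 - 23 = 0.
Bid 5 instead: wins, pays 5, utility 23 - 5 = 18.
Since 18 > 0, bidding 5 is strictly better here, so truthful bidding is not dominant.

No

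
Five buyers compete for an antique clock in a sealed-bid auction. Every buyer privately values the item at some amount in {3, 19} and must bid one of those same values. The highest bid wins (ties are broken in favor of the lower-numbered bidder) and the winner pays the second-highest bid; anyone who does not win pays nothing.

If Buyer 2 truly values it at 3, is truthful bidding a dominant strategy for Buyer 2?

Check each profile of the others' bids and compare truth against every alternative bid.
Others bid (3, 3, 3, 19): truth gives 0, best alternative gives -16.
Others bid (3, 3, 19, 3): truth gives 0, best alternative gives -16.
Others bid (3, 3, 19, 19): truth gives 0, best alternative gives -16.
Others bid (3, 19, 3, 3): truth gives 0, best alternative gives -16.
Others bid (3, 19, 3, 19): truth gives 0, best alternative gives -16.
Others bid (3, 19, 19, 3): truth gives 0, best alternative gives -16.
(Remaining 10 profiles checked similarly; truth is weakly best in each.)
In every case the truthful bid is at least as good as any alternative, so it is a dominant strategy.

Yes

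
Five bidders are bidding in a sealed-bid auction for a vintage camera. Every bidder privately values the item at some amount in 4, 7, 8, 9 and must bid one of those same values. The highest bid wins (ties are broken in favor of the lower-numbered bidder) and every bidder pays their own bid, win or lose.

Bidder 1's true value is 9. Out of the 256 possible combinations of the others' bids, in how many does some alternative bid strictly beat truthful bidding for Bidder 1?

81

Others bid (4, 4, 4, 4): truth gives 0; bid 4 gives 5 > 0. Violating.
Others bid (4, 4, 4, 7): truth gives 0; bid 7 gives 2 > 0. Violating.
Others bid (4, 4, 4, 8): truth gives 0; bid 8 gives 1 > 0. Violating.
Others bid (4, 4, 7, 4): truth gives 0; bid 7 gives 2 > 0. Violating.
Others bid (4, 4, 4, 9): truth gives 0; no alternative beats it.
Others bid (4, 4, 7, 9): truth gives 0; no alternative beats it.
(Checking all 256 profiles: 81 have a profitable deviation, 175 do not.)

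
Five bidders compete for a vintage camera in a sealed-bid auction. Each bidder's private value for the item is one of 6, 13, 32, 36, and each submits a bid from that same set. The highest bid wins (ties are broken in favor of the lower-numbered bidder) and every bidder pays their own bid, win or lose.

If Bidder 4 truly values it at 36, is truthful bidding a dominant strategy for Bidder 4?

Consider the case where Bidder 1 bids 6, Bidder 2 bids 6, Bidder 3 bids 6 and Bidder 5 bids 6.
Truthful bid 36: wins, pays 36, utility 36 - 36 = 0.
Bid 13 instead: wins, pays 13, utility 36 - 13 = 23.
Since 23 > 0, bidding 13 is strictly better here, so truthful bidding is not dominant.

No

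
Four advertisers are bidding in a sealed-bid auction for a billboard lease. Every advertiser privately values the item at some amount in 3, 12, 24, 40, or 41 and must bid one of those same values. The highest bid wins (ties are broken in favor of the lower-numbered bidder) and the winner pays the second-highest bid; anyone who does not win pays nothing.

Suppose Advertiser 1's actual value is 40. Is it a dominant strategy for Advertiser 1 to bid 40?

Check each profile of the others' bids and compare truth against every alternative bid.
Others bid (3, 3, 3): truth gives 37, best alternative gives 37.
Others bid (3, 3, 12): truth gives 28, best alternative gives 28.
Others bid (3, 12, 3): truth gives 28, best alternative gives 28.
Others bid (3, 12, 12): truth gives 28, best alternative gives 28.
Others bid (12, 3, 3): truth gives 28, best alternative gives 28.
Others bid (12, 3, 12): truth gives 28, best alternative gives 28.
(Remaining 119 profiles checked similarly; truth is weakly best in each.)
In every case the truthful bid is at least as good as any alternative, so it is a dominant strategy.

Yes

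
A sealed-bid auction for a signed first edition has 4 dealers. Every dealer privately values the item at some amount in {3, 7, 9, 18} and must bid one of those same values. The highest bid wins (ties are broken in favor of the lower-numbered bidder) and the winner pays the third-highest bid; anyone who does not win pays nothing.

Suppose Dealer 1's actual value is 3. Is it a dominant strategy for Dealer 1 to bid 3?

Yes

Check each profile of the others' bids and compare truth against every alternative bid.
Others bid (3, 7, 7): truth gives 0, best alternative gives -4.
Others bid (7, 3, 7): truth gives 0, best alternative gives -4.
Others bid (7, 7, 3): truth gives 0, best alternative gives -4.
Others bid (7, 7, 7): truth gives 0, best alternative gives -4.
Others bid (3, 3, 3): truth gives 0, best alternative gives 0.
Others bid (3, 3, 7): truth gives 0, best alternative gives 0.
(Remaining 58 profiles checked similarly; truth is weakly best in each.)
In every case the truthful bid is at least as good as any alternative, so it is a dominant strategy.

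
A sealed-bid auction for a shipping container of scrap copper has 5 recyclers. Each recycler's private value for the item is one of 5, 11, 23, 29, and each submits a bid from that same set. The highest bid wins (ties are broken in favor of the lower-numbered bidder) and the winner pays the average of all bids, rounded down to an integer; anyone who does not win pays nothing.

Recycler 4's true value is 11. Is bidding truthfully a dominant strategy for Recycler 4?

No

Consider the case where Recycler 1 bids 5, Recycler 2 bids 5, Recycler 3 bids 11 and Recycler 5 bids 5.
Truthful bid 11: loses, pays 0, utility 0.
Bid 23 instead: wins, pays 9, utility 11 - 9 = 2.
Since 2 > 0, bidding 23 is strictly better here, so truthful bidding is not dominant.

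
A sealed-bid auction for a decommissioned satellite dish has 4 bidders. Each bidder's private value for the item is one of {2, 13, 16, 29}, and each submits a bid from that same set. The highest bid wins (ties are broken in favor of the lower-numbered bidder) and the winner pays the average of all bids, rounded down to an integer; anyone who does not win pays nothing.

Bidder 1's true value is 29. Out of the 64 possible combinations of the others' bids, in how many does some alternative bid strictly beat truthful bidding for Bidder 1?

Others bid (2, 2, 2): truth gives 21; bid 2 gives 27 > 21. Violating.
Others bid (2, 2, 13): truth gives 18; bid 13 gives 22 > 18. Violating.
Others bid (2, 2, 16): truth gives 17; bid 16 gives 20 > 17. Violating.
Others bid (2, 13, 2): truth gives 18; bid 13 gives 22 > 18. Violating.
Others bid (2, 2, 29): truth gives 14; no alternative beats it.
Others bid (2, 13, 29): truth gives 11; no alternative beats it.
(Checking all 64 profiles: 27 have a profitable deviation, 37 do not.)

27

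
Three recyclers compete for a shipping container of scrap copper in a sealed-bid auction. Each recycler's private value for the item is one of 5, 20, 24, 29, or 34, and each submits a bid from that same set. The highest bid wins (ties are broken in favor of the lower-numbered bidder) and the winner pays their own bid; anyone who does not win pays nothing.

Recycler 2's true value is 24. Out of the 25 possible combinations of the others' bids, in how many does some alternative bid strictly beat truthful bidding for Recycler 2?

Others bid (5, 5): truth gives 0; bid 20 gives 4 > 0. Violating.
Others bid (5, 20): truth gives 0; bid 20 gives 4 > 0. Violating.
Others bid (5, 24): truth gives 0; no alternative beats it.
Others bid (5, 29): truth gives 0; no alternative beats it.
(Checking all 25 profiles: 2 have a profitable deviation, 23 do not.)

2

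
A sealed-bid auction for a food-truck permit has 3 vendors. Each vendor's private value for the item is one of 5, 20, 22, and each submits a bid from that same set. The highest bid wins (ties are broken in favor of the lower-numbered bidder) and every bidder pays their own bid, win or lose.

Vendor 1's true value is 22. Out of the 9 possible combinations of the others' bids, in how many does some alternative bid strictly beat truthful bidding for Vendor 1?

4

Others bid (5, 5): truth gives 0; bid 5 gives 17 > 0. Violating.
Others bid (5, 20): truth gives 0; bid 20 gives 2 > 0. Violating.
Others bid (20, 5): truth gives 0; bid 20 gives 2 > 0. Violating.
Others bid (20, 20): truth gives 0; bid 20 gives 2 > 0. Violating.
Others bid (5, 22): truth gives 0; no alternative beats it.
Others bid (20, 22): truth gives 0; no alternative beats it.
(Checking all 9 profiles: 4 have a profitable deviation, 5 do not.)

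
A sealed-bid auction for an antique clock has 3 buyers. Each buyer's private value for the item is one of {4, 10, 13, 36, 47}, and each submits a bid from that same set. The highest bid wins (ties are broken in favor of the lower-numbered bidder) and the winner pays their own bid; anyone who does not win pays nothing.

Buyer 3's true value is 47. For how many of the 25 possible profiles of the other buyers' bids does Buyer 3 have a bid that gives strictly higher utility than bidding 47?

Others bid (4, 4): truth gives 0; bid 10 gives 37 > 0. Violating.
Others bid (4, 10): truth gives 0; bid 13 gives 34 > 0. Violating.
Others bid (4, 13): truth gives 0; bid 36 gives 11 > 0. Violating.
Others bid (10, 4): truth gives 0; bid 13 gives 34 > 0. Violating.
Others bid (4, 36): truth gives 0; no alternative beats it.
Others bid (4, 47): truth gives 0; no alternative beats it.
(Checking all 25 profiles: 9 have a profitable deviation, 16 do not.)

9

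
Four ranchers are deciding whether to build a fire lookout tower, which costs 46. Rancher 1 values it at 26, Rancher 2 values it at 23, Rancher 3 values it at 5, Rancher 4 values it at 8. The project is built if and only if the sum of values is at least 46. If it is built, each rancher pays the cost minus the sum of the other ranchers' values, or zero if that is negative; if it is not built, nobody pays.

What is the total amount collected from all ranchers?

17

Total value 62 ≥ cost 46, so it is built.
Rancher 1: others sum to 36; max(0, 46 - 36) = 10.
Rancher 2: others sum to 39; max(0, 46 - 39) = 7.
Rancher 3: others sum to 57; max(0, 46 - 57) = 0.
Rancher 4: others sum to 54; max(0, 46 - 54) = 0.
Total collected = 10 + 7 + 0 + 0 = 17.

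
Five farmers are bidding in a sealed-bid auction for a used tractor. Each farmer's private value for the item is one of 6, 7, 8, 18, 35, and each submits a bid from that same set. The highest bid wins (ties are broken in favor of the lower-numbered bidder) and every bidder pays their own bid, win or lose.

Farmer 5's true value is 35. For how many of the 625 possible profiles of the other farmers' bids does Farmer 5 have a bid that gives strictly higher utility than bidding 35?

450

Others bid (6, 6, 6, 6): truth gives 0; bid 7 gives 28 > 0. Violating.
Others bid (6, 6, 6, 7): truth gives 0; bid 8 gives 27 > 0. Violating.
Others bid (6, 6, 6, 8): truth gives 0; bid 18 gives 17 > 0. Violating.
Others bid (6, 6, 6, 35): truth gives -35; bid 6 gives -6 > -35. Violating.
Others bid (6, 6, 6, 18): truth gives 0; no alternative beats it.
Others bid (6, 6, 7, 18): truth gives 0; no alternative beats it.
(Checking all 625 profiles: 450 have a profitable deviation, 175 do not.)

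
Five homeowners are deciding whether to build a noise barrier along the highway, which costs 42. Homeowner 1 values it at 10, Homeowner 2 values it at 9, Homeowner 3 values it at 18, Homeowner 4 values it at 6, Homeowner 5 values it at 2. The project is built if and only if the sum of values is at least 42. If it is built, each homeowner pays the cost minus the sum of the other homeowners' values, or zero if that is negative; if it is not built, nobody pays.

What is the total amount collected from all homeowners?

31

Total value 45 ≥ cost 42, so it is built.
Homeowner 1: others sum to 35; max(0, 42 - 35) = 7.
Homeowner 2: others sum to 36; max(0, 42 - 36) = 6.
Homeowner 3: others sum to 27; max(0, 42 - 27) = 15.
Homeowner 4: others sum to 39; max(0, 42 - 39) = 3.
Homeowner 5: others sum to 43; max(0, 42 - 43) = 0.
Total collected = 7 + 6 + 15 + 3 + 0 = 31.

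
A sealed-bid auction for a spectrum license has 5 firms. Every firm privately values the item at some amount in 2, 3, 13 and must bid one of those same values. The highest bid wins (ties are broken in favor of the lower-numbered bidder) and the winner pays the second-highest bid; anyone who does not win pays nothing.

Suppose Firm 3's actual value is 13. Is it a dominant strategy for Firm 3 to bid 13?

Yes

Check each profile of the others' bids and compare truth against every alternative bid.
Others bid (2, 3, 2, 2): truth gives 10, best alternative gives 0.
Others bid (2, 3, 2, 3): truth gives 10, best alternative gives 0.
Others bid (2, 3, 3, 2): truth gives 10, best alternative gives 0.
Others bid (2, 3, 3, 3): truth gives 10, best alternative gives 0.
Others bid (3, 2, 2, 2): truth gives 10, best alternative gives 0.
Others bid (3, 2, 2, 3): truth gives 10, best alternative gives 0.
(Remaining 75 profiles checked similarly; truth is weakly best in each.)
In every case the truthful bid is at least as good as any alternative, so it is a dominant strategy.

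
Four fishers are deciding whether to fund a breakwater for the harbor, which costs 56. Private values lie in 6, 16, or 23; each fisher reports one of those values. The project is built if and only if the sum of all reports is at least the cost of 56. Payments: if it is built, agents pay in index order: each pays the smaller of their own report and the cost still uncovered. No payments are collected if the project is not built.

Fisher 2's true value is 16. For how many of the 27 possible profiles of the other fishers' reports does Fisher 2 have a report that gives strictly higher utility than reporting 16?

10

Others report (6, 23, 23): truth gives 0; report 6 gives 10 > 0. Violating.
Others report (16, 16, 23): truth gives 0; report 6 gives 10 > 0. Violating.
Others report (16, 23, 16): truth gives 0; report 6 gives 10 > 0. Violating.
Others report (16, 23, 23): truth gives 0; report 6 gives 10 > 0. Violating.
Others report (6, 6, 6): truth gives 0; no alternative beats it.
Others report (6, 6, 16): truth gives 0; no alternative beats it.
(Checking all 27 profiles: 10 have a profitable deviation, 17 do not.)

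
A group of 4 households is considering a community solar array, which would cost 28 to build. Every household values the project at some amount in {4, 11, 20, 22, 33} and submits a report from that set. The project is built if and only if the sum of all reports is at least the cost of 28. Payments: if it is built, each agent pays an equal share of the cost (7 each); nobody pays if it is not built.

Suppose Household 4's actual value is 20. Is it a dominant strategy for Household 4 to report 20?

Check each profile of the others' reports and compare truth against every alternative report.
Others report (4, 4, 4): truth gives 13, best alternative gives 13.
Others report (4, 4, 11): truth gives 13, best alternative gives 13.
Others report (4, 4, 20): truth gives 13, best alternative gives 13.
Others report (4, 4, 22): truth gives 13, best alternative gives 13.
Others report (4, 4, 33): truth gives 13, best alternative gives 13.
Others report (4, 11, 4): truth gives 13, best alternative gives 13.
(Remaining 119 profiles checked similarly; truth is weakly best in each.)
In every case the truthful report is at least as good as any alternative, so it is a dominant strategy.

Yes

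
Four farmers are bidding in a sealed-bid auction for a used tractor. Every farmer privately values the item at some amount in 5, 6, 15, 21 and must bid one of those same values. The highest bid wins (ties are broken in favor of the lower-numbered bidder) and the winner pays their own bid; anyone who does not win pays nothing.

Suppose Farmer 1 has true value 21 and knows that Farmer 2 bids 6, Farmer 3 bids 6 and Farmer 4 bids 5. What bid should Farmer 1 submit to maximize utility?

Bid 5: loses, pays 0, utility 0.
Bid 6: wins, pays 6, utility 21 - 6 = 15.
Bid 15: wins, pays 15, utility 21 - 15 = 6.
Bid 21: wins, pays 21, utility 21 - 21 = 0.
The best choice is 6 with utility 15.

6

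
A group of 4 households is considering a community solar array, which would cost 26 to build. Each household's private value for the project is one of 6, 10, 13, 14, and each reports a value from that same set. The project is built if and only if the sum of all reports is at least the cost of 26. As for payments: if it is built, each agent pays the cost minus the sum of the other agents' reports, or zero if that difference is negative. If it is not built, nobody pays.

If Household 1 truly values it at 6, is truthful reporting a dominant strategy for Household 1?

Yes

Check each profile of the others' reports and compare truth against every alternative report.
Others report (6, 6, 6): truth gives 0, best alternative gives -2.
Others report (6, 6, 14): truth gives 6, best alternative gives 6.
Others report (6, 10, 10): truth gives 6, best alternative gives 6.
Others report (6, 10, 13): truth gives 6, best alternative gives 6.
Others report (6, 10, 14): truth gives 6, best alternative gives 6.
Others report (6, 13, 10): truth gives 6, best alternative gives 6.
(Remaining 58 profiles checked similarly; truth is weakly best in each.)
In every case the truthful report is at least as good as any alternative, so it is a dominant strategy.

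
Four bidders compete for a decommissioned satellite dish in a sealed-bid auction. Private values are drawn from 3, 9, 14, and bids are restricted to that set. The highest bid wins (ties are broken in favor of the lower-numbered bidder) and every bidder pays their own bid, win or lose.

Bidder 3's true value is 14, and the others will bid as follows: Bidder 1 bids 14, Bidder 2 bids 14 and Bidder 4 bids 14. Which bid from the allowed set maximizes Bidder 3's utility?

Bid 3: loses but pays 3, utility -3.
Bid 9: loses but pays 9, utility -9.
Bid 14: loses but pays 14, utility -14.
The best choice is 3 with utility -3.

3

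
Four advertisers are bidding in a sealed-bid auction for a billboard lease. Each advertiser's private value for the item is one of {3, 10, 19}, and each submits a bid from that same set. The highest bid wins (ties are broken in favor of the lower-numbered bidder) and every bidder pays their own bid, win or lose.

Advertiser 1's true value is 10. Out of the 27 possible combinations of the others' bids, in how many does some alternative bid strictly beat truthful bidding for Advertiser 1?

Others bid (3, 3, 3): truth gives 0; bid 3 gives 7 > 0. Violating.
Others bid (3, 3, 19): truth gives -10; bid 3 gives -3 > -10. Violating.
Others bid (3, 10, 19): truth gives -10; bid 3 gives -3 > -10. Violating.
Others bid (3, 19, 3): truth gives -10; bid 3 gives -3 > -10. Violating.
Others bid (3, 3, 10): truth gives 0; no alternative beats it.
Others bid (3, 10, 3): truth gives 0; no alternative beats it.
(Checking all 27 profiles: 20 have a profitable deviation, 7 do not.)

20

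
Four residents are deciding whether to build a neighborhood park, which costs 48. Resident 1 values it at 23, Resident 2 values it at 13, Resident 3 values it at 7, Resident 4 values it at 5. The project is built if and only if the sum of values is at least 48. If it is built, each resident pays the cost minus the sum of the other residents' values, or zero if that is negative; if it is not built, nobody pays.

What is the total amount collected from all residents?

48

Total value 48 ≥ cost 48, so it is built.
Resident 1: others sum to 25; max(0, 48 - 25) = 23.
Resident 2: others sum to 35; max(0, 48 - 35) = 13.
Resident 3: others sum to 41; max(0, 48 - 41) = 7.
Resident 4: others sum to 43; max(0, 48 - 43) = 5.
Total collected = 23 + 13 + 7 + 5 = 48.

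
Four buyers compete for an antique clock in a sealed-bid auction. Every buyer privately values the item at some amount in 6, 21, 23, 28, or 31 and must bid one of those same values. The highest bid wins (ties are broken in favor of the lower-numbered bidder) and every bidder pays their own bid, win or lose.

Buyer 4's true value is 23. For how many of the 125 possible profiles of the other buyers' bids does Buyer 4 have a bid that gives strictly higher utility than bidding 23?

118

Others bid (6, 6, 6): truth gives 0; bid 21 gives 2 > 0. Violating.
Others bid (6, 6, 23): truth gives -23; bid 28 gives -5 > -23. Violating.
Others bid (6, 6, 28): truth gives -23; bid 6 gives -6 > -23. Violating.
Others bid (6, 6, 31): truth gives -23; bid 6 gives -6 > -23. Violating.
Others bid (6, 6, 21): truth gives 0; no alternative beats it.
Others bid (6, 21, 6): truth gives 0; no alternative beats it.
(Checking all 125 profiles: 118 have a profitable deviation, 7 do not.)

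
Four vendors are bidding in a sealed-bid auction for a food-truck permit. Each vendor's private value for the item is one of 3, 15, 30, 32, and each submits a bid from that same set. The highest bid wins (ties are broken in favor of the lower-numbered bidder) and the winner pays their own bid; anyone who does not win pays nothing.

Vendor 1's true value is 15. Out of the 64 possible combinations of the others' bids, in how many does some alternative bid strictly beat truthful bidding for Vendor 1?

1

Others bid (3, 3, 3): truth gives 0; bid 3 gives 12 > 0. Violating.
Others bid (3, 3, 15): truth gives 0; no alternative beats it.
Others bid (3, 3, 30): truth gives 0; no alternative beats it.
(Checking all 64 profiles: 1 has a profitable deviation, 63 do not.)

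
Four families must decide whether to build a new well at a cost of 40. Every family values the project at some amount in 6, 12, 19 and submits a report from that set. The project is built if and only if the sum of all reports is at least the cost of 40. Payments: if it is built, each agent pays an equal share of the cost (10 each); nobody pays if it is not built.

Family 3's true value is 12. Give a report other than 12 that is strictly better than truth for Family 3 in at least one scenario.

19

Suppose Family 1 reports 6, Family 2 reports 6 and Family 4 reports 12.
Report 12: project not built, utility 0.
Report 19: project built, pays 10, utility 12 - 10 = 2.
So reporting 19 beats truth here (2 > 0).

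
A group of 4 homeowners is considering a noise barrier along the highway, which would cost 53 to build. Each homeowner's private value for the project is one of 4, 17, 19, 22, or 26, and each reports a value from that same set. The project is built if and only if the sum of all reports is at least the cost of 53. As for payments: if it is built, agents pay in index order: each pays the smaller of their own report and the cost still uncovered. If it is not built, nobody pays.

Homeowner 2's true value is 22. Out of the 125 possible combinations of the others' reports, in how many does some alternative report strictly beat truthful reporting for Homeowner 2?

115

Others report (4, 4, 26): truth gives 0; report 19 gives 3 > 0. Violating.
Others report (4, 17, 17): truth gives 0; report 17 gives 5 > 0. Violating.
Others report (4, 17, 19): truth gives 0; report 17 gives 5 > 0. Violating.
Others report (4, 17, 22): truth gives 0; report 17 gives 5 > 0. Violating.
Others report (4, 4, 4): truth gives 0; no alternative beats it.
Others report (4, 4, 17): truth gives 0; no alternative beats it.
(Checking all 125 profiles: 115 have a profitable deviation, 10 do not.)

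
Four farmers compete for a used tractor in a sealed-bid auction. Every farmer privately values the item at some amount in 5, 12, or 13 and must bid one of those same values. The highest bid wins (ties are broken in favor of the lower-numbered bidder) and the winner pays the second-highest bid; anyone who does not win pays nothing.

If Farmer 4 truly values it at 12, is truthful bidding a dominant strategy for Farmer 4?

Check each profile of the others' bids and compare truth against every alternative bid.
Others bid (5, 5, 5): truth gives 7, best alternative gives 7.
Others bid (5, 5, 12): truth gives 0, best alternative gives 0.
Others bid (5, 5, 13): truth gives 0, best alternative gives 0.
Others bid (5, 12, 5): truth gives 0, best alternative gives 0.
Others bid (5, 12, 12): truth gives 0, best alternative gives 0.
Others bid (5, 12, 13): truth gives 0, best alternative gives 0.
(Remaining 21 profiles checked similarly; truth is weakly best in each.)
In every case the truthful bid is at least as good as any alternative, so it is a dominant strategy.

Yes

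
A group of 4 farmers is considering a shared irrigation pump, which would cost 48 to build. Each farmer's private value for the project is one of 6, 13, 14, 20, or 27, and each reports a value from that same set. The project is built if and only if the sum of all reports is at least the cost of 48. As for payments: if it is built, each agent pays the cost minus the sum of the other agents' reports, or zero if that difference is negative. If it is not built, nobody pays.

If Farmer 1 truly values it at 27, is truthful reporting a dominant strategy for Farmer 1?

Yes

Check each profile of the others' reports and compare truth against every alternative report.
Others report (6, 6, 14): truth gives 5, best alternative gives 0.
Others report (6, 14, 6): truth gives 5, best alternative gives 0.
Others report (14, 6, 6): truth gives 5, best alternative gives 0.
Others report (6, 6, 13): truth gives 4, best alternative gives 0.
Others report (6, 13, 6): truth gives 4, best alternative gives 0.
Others report (13, 6, 6): truth gives 4, best alternative gives 0.
(Remaining 119 profiles checked similarly; truth is weakly best in each.)
In every case the truthful report is at least as good as any alternative, so it is a dominant strategy.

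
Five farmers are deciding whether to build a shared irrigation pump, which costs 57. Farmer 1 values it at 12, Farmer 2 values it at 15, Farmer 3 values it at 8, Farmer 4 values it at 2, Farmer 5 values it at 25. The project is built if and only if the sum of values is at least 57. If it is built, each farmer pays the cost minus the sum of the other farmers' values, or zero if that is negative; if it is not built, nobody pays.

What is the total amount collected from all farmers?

Total value 62 ≥ cost 57, so it is built.
Farmer 1: others sum to 50; max(0, 57 - 50) = 7.
Farmer 2: others sum to 47; max(0, 57 - 47) = 10.
Farmer 3: others sum to 54; max(0, 57 - 54) = 3.
Farmer 4: others sum to 60; max(0, 57 - 60) = 0.
Farmer 5: others sum to 37; max(0, 57 - 37) = 20.
Total collected = 7 + 10 + 3 + 0 + 20 = 40.

40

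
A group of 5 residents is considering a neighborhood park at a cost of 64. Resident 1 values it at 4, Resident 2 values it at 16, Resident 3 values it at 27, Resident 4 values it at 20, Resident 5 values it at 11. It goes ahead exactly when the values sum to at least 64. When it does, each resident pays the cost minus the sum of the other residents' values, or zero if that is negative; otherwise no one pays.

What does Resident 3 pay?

Total value 78 ≥ cost 64, so the project is built.
The other residents' values sum to 51.
Cost minus that sum is 64 - 51 = 13.

13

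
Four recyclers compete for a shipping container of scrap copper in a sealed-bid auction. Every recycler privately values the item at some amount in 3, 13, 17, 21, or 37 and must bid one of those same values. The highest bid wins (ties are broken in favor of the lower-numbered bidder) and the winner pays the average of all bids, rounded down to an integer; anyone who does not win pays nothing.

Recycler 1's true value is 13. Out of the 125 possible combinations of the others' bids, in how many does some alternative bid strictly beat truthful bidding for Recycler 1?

13

Others bid (3, 3, 3): truth gives 8; bid 3 gives 10 > 8. Violating.
Others bid (3, 3, 17): truth gives 0; bid 17 gives 3 > 0. Violating.
Others bid (3, 3, 21): truth gives 0; bid 21 gives 1 > 0. Violating.
Others bid (3, 13, 17): truth gives 0; bid 17 gives 1 > 0. Violating.
Others bid (3, 3, 13): truth gives 5; no alternative beats it.
Others bid (3, 3, 37): truth gives 0; no alternative beats it.
(Checking all 125 profiles: 13 have a profitable deviation, 112 do not.)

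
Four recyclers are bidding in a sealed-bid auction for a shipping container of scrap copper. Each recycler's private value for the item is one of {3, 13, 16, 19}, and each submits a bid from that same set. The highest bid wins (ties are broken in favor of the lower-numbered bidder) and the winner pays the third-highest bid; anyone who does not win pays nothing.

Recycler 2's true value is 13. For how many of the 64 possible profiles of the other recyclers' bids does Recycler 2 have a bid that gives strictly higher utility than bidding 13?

6

Others bid (3, 3, 16): truth gives 0; bid 16 gives 10 > 0. Violating.
Others bid (3, 3, 19): truth gives 0; bid 19 gives 10 > 0. Violating.
Others bid (3, 16, 3): truth gives 0; bid 16 gives 10 > 0. Violating.
Others bid (3, 19, 3): truth gives 0; bid 19 gives 10 > 0. Violating.
Others bid (3, 3, 3): truth gives 10; no alternative beats it.
Others bid (3, 3, 13): truth gives 10; no alternative beats it.
(Checking all 64 profiles: 6 have a profitable deviation, 58 do not.)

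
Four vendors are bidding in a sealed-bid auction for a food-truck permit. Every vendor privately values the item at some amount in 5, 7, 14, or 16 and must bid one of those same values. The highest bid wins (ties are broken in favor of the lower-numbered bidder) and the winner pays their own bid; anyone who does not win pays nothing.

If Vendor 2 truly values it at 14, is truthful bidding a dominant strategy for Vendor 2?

No

Consider the case where Vendor 1 bids 5, Vendor 3 bids 5 and Vendor 4 bids 5.
Truthful bid 14: wins, pays 14, utility 14 - 14 = 0.
Bid 7 instead: wins, pays 7, utility 14 - 7 = 7.
Since 7 > 0, bidding 7 is strictly better here, so truthful bidding is not dominant.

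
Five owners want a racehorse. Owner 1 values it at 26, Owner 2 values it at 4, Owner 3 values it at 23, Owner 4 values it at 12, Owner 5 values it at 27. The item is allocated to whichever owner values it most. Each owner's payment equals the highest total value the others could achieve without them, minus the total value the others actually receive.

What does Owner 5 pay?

Owner 5 has the highest value and receives the item.
Without Owner 5, the item would go to the next-highest value, 26, so the others could achieve 26.
With Owner 5 present and winning, the others receive nothing, so their total is 0.
Payment = 26 - 0 = 26.

26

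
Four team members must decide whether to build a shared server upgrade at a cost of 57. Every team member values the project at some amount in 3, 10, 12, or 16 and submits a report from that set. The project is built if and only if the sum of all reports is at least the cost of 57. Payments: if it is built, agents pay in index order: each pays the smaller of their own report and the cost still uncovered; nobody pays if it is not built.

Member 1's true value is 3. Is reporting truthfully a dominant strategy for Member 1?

Yes

Check each profile of the others' reports and compare truth against every alternative report.
Others report (16, 16, 16): truth gives 0, best alternative gives -7.
Others report (3, 3, 3): truth gives 0, best alternative gives 0.
Others report (3, 3, 10): truth gives 0, best alternative gives 0.
Others report (3, 3, 12): truth gives 0, best alternative gives 0.
Others report (3, 3, 16): truth gives 0, best alternative gives 0.
Others report (3, 10, 3): truth gives 0, best alternative gives 0.
(Remaining 58 profiles checked similarly; truth is weakly best in each.)
In every case the truthful report is at least as good as any alternative, so it is a dominant strategy.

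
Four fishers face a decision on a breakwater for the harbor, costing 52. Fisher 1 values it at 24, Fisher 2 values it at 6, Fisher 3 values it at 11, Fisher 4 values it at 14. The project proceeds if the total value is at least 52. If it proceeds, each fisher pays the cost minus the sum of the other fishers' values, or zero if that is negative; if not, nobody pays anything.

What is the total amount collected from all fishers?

43

Total value 55 ≥ cost 52, so it is built.
Fisher 1: others sum to 31; max(0, 52 - 31) = 21.
Fisher 2: others sum to 49; max(0, 52 - 49) = 3.
Fisher 3: others sum to 44; max(0, 52 - 44) = 8.
Fisher 4: others sum to 41; max(0, 52 - 41) = 11.
Total collected = 21 + 3 + 8 + 11 = 43.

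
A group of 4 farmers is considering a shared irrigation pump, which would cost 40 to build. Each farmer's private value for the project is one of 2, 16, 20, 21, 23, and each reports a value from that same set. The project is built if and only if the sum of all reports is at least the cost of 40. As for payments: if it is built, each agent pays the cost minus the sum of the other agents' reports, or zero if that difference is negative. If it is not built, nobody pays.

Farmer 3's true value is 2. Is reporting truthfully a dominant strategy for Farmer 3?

Check each profile of the others' reports and compare truth against every alternative report.
Others report (2, 2, 20): truth gives 0, best alternative gives -14.
Others report (2, 20, 2): truth gives 0, best alternative gives -14.
Others report (20, 2, 2): truth gives 0, best alternative gives -14.
Others report (2, 2, 21): truth gives 0, best alternative gives -13.
Others report (2, 21, 2): truth gives 0, best alternative gives -13.
Others report (21, 2, 2): truth gives 0, best alternative gives -13.
(Remaining 119 profiles checked similarly; truth is weakly best in each.)
In every case the truthful report is at least as good as any alternative, so it is a dominant strategy.

Yes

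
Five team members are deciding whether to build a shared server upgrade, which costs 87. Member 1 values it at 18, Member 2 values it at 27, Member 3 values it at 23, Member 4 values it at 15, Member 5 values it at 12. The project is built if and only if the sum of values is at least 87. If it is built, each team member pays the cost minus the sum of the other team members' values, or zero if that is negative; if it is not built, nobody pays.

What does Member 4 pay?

Total value 95 ≥ cost 87, so the project is built.
The other team members' values sum to 80.
Cost minus that sum is 87 - 80 = 7.

7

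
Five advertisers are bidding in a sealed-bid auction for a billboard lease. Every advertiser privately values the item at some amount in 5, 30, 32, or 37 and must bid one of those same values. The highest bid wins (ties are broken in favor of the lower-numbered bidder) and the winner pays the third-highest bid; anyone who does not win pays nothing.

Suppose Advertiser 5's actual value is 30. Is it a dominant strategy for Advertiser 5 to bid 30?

Consider the case where Advertiser 1 bids 5, Advertiser 2 bids 5, Advertiser 3 bids 5 and Advertiser 4 bids 30.
Truthful bid 30: loses, pays 0, utility 0.
Bid 32 instead: wins, pays 5, utility 30 - 5 = 25.
Since 25 > 0, bidding 32 is strictly better here, so truthful bidding is not dominant.

No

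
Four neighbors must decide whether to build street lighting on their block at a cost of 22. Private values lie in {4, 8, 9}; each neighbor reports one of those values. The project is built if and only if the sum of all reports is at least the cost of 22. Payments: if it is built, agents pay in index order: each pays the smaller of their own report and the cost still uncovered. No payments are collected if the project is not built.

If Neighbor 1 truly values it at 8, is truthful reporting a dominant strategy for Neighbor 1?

Consider the case where Neighbor 2 reports 4, Neighbor 3 reports 8 and Neighbor 4 reports 8.
Truthful report 8: project built, pays 8, utility 8 - 8 = 0.
Report 4 instead: project built, pays 4, utility 8 - 4 = 4.
Since 4 > 0, reporting 4 is strictly better here, so truthful reporting is not dominant.

No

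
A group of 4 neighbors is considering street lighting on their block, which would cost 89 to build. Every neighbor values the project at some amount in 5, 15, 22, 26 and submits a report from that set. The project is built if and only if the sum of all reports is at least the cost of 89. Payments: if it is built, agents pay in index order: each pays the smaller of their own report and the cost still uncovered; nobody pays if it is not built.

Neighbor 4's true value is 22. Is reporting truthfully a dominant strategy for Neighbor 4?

Yes

Check each profile of the others' reports and compare truth against every alternative report.
Others report (26, 26, 26): truth gives 11, best alternative gives 11.
Others report (22, 26, 26): truth gives 7, best alternative gives 7.
Others report (26, 22, 26): truth gives 7, best alternative gives 7.
Others report (26, 26, 22): truth gives 7, best alternative gives 7.
Others report (22, 22, 26): truth gives 3, best alternative gives 3.
Others report (22, 26, 22): truth gives 3, best alternative gives 3.
(Remaining 58 profiles checked similarly; truth is weakly best in each.)
In every case the truthful report is at least as good as any alternative, so it is a dominant strategy.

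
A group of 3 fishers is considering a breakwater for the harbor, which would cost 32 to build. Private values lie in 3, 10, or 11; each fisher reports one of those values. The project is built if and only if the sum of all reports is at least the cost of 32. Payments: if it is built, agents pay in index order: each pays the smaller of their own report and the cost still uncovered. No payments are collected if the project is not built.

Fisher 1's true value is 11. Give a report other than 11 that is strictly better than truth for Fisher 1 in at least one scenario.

10

Suppose Fisher 2 reports 11 and Fisher 3 reports 11.
Report 11: project built, pays 11, utility 11 - 11 = 0.
Report 10: project built, pays 10, utility 11 - 10 = 1.
So reporting 10 beats truth here (1 > 0).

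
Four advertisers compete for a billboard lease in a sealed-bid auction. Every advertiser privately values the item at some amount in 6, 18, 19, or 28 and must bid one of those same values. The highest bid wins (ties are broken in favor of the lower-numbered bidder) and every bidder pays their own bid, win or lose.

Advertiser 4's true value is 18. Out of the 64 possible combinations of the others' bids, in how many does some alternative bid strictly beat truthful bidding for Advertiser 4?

63

Others bid (6, 6, 18): truth gives -18; bid 19 gives -1 > -18. Violating.
Others bid (6, 6, 19): truth gives -18; bid 6 gives -6 > -18. Violating.
Others bid (6, 6, 28): truth gives -18; bid 6 gives -6 > -18. Violating.
Others bid (6, 18, 6): truth gives -18; bid 19 gives -1 > -18. Violating.
Others bid (6, 6, 6): truth gives 0; no alternative beats it.
(Checking all 64 profiles: 63 have a profitable deviation, 1 does not.)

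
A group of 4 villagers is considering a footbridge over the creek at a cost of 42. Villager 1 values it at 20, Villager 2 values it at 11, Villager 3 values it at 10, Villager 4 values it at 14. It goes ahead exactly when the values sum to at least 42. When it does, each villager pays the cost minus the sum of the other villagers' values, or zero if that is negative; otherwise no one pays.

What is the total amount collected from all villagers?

Total value 55 ≥ cost 42, so it is built.
Villager 1: others sum to 35; max(0, 42 - 35) = 7.
Villager 2: others sum to 44; max(0, 42 - 44) = 0.
Villager 3: others sum to 45; max(0, 42 - 45) = 0.
Villager 4: others sum to 41; max(0, 42 - 41) = 1.
Total collected = 7 + 0 + 0 + 1 = 8.

8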